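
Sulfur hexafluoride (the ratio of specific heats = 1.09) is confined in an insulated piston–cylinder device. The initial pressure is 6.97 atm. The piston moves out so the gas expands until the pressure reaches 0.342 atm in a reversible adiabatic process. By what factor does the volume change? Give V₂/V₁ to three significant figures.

V₂/V₁ ≈ 15.9

From PV^γ = const, V₂/V₁ = (P₁/P₂)^(1/γ).
V₂/V₁ = (6.97/0.342)^(0.917) = 15.89.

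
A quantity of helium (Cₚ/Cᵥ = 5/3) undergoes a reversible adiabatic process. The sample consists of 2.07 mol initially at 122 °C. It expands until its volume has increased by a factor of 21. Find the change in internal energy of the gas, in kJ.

Adiabatic: T₁V₁^(γ−1) = T₂V₂^(γ−1) ⇒ T₂ = T₁ (V₁/V₂)^(γ−1).
T₁ = 122 °C = 395.1 K.
T₂ = 395.1 × (1/21)^(2/3) = 51.91 K.
Q = 0, so ΔU = W_on_gas = nCᵥΔT with Cᵥ = R/(γ−1) = 12.47 J/(mol·K).
ΔU = 2.07 × 12.47 × (51.91 − 395.1) = -8861 J.

ΔU ≈ -8.86 kJ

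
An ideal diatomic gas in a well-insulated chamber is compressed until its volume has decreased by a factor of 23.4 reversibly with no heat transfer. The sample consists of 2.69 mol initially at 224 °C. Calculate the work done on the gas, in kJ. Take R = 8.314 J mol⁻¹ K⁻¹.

Adiabatic: T₁V₁^(γ−1) = T₂V₂^(γ−1) ⇒ T₂ = T₁ (V₁/V₂)^(γ−1).
γ = 7/5 for a diatomic ideal gas, so γ−1 = 2/5.
T₁ = 224 °C = 497.1 K.
T₂ = 497.1 × 23.4^(2/5) = 1755 K.
Q = 0, so ΔU = W_on_gas = nCᵥΔT with Cᵥ = R/(γ−1) = 20.79 J/(mol·K).
ΔU = 2.69 × 20.79 × (1755 − 497.1) = 70310 J.

W ≈ 70.3 kJ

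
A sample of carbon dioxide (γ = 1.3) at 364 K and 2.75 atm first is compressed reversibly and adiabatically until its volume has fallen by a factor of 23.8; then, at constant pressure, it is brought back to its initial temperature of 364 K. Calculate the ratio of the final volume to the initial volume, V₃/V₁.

Adiabatic step: V₂/V₁ = 0.04202; T₂ = T₁·23.8^(0.3) = 942.1 K.
Isobaric step: V₃/V₂ = T₃/T₂ = 364/942.1.
V₃/V₁ = (V₂/V₁)(V₃/V₂) = 0.04202 × (364/942.1) = 0.01623.

V₃/V₁ ≈ 0.0162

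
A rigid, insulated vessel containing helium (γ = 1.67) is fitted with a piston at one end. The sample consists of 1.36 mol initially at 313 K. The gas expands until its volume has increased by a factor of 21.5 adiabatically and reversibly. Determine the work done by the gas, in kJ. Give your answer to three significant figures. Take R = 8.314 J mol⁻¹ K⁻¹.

For a reversible adiabat TV^(γ−1) is constant, so T₂ = T₁ (V₁/V₂)^(γ−1).
T₂ = 313 × (1/21.5)^(0.67) = 40.07 K.
Q = 0, so ΔU = W_on_gas = nCᵥΔT with Cᵥ = R/(γ−1) = 12.41 J/(mol·K).
ΔU = 1.36 × 12.41 × (40.07 − 313) = -4606 J.
Work done by the gas = −ΔU = 4606 J.

W ≈ 4.61 kJ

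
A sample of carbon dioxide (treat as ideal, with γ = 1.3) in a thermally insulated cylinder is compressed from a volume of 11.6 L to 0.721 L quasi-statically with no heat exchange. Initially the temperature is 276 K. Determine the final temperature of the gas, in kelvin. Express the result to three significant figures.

Adiabatic: T₁V₁^(γ−1) = T₂V₂^(γ−1) ⇒ T₂ = T₁ (V₁/V₂)^(γ−1).
T₂ = 276 × (11.6/0.721)^(0.3) = 635.1 K.

T₂ ≈ 635 K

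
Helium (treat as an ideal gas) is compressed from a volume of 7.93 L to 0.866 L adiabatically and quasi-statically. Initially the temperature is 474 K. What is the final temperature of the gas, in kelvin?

T₂ ≈ 2070 K

For a reversible adiabat TV^(γ−1) is constant, so T₂ = T₁ (V₁/V₂)^(γ−1).
For a monatomic ideal gas γ = 5/3, so γ−1 = 2/3.
T₂ = 474 × (7.93/0.866)^(2/3) = 2075 K.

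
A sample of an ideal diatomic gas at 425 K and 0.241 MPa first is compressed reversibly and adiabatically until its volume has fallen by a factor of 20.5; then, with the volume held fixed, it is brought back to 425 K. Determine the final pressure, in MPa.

P₃ ≈ 4.94 MPa

For a diatomic ideal gas γ = 7/5.
Adiabatic step (PV^γ = const): P₂ = 0.241×20.5^(7/5) = 16.54 MPa; T₂ = 425×20.5^(2/5) = 1423 K.
Isochoric: P₃ = P₂(T₃/T₂) = 16.54 × (425/1423) = 4.941 MPa.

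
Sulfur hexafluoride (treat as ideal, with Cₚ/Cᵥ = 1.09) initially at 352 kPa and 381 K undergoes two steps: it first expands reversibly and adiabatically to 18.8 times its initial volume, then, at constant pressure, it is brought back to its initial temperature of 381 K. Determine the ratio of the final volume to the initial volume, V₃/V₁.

V₃/V₁ ≈ 24.5

Adiabatic step: V₂/V₁ = 18.8; T₂ = T₁·(1/18.8)^(0.09) = 292.6 K.
Isobaric step: V₃/V₂ = T₃/T₂ = 381/292.6.
V₃/V₁ = (V₂/V₁)(V₃/V₂) = 18.8 × (381/292.6) = 24.48.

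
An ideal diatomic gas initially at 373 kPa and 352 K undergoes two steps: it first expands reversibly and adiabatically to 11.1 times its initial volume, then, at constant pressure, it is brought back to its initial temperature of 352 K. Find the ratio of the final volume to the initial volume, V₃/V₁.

V₃/V₁ ≈ 29.1

For a diatomic ideal gas γ = 7/5.
Adiabatic step: V₂/V₁ = 11.1; T₂ = T₁·(1/11.1)^(2/5) = 134.4 K.
Isobaric step: V₃/V₂ = T₃/T₂ = 352/134.4.
V₃/V₁ = (V₂/V₁)(V₃/V₂) = 11.1 × (352/134.4) = 29.07.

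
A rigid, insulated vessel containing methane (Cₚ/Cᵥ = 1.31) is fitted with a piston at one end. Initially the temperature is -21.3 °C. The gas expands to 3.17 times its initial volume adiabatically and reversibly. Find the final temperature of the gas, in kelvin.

T₂ ≈ 176 K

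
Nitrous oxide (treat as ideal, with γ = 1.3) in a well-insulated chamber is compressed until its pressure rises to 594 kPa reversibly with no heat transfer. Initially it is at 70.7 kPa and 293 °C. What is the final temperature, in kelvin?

Adiabatic: T₂/T₁ = (P₂/P₁)^((γ−1)/γ).
T₁ = 293 °C = 566.1 K.
T₂ = 566.1 × (594/70.7)^(0.231) = 925.2 K.

T₂ ≈ 925 K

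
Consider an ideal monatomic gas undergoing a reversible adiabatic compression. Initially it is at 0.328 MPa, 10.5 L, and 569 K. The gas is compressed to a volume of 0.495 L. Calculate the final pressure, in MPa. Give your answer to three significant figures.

Adiabatic: P₁V₁^γ = P₂V₂^γ ⇒ P₂ = P₁ (V₁/V₂)^γ.
γ = 5/3 for a monatomic ideal gas.
P₂ = 0.328 × (10.5/0.495)^(5/3) = 53.31 MPa.

P₂ ≈ 53.3 MPa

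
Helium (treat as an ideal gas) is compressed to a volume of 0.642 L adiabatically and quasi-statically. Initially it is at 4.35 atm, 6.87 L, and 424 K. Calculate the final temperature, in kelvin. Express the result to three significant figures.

Adiabatic: T₁V₁^(γ−1) = T₂V₂^(γ−1) ⇒ T₂ = T₁ (V₁/V₂)^(γ−1).
γ = 5/3 for a monatomic ideal gas.
T₂ = 424 × (6.87/0.642)^(2/3) = 2059 K.

T₂ ≈ 2060 K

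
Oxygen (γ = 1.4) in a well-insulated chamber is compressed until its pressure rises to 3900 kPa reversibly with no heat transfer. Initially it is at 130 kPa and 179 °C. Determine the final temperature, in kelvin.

T₂ ≈ 1190 K

Adiabatic: T₂/T₁ = (P₂/P₁)^((γ−1)/γ).
T₁ = 179 °C = 452.1 K.
T₂ = 452.1 × (3900/130)^(0.286) = 1195 K.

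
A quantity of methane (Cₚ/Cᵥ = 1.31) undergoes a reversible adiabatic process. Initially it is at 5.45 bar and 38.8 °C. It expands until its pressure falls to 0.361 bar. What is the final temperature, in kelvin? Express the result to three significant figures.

T₂ ≈ 164 K

Adiabatic: T₂/T₁ = (P₂/P₁)^((γ−1)/γ).
T₁ = 38.8 °C = 311.9 K.
T₂ = 311.9 × (0.361/5.45)^(0.237) = 164.1 K.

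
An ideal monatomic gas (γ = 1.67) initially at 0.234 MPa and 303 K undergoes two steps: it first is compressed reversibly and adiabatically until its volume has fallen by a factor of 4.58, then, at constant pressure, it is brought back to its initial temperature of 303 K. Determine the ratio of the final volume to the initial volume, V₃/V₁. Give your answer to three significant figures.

Adiabatic step: V₂/V₁ = 0.2183; T₂ = T₁·4.58^(0.67) = 839.9 K.
Isobaric step: V₃/V₂ = T₃/T₂ = 303/839.9.
V₃/V₁ = (V₂/V₁)(V₃/V₂) = 0.2183 × (303/839.9) = 0.07877.

V₃/V₁ ≈ 0.0788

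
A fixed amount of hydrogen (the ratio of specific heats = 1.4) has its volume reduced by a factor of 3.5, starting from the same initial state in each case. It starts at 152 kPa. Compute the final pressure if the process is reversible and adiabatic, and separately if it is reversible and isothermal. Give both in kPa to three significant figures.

Isothermal: P₂ = P₁(V₁/V₂) = 152×3.5 = 532 kPa.
Adiabatic: P₂ = P₁(V₁/V₂)^γ = 152×3.5^(1.4) = 878.1 kPa.

adiabatic: 878 kPa; isothermal: 532 kPa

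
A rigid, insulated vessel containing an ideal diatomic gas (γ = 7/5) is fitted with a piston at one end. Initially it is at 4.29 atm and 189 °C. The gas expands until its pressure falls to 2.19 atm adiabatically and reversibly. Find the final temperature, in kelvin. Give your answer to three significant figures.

T₂ ≈ 381 K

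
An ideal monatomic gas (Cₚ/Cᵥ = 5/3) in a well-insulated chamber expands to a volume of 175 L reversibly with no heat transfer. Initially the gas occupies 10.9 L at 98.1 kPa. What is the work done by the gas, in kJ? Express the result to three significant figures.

P₂ = P₁(V₁/V₂)^γ = 98.1×(10.9/175)^(5/3) = 0.9601 kPa.
For a reversible adiabat, W_by_gas = (P₁V₁ − P₂V₂)/(γ−1).
W_by = (98100×0.0109 − 960.1×0.175) / (2/3) = 1352 J.

W ≈ 1.35 kJ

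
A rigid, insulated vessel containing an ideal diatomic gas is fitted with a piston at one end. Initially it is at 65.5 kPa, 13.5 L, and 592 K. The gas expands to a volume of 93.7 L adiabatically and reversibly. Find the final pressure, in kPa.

Since PV^γ is constant along a reversible adiabat, P₂ = P₁ (V₁/V₂)^γ.
γ = 7/5 for a diatomic ideal gas.
P₂ = 65.5 × (13.5/93.7)^(7/5) = 4.348 kPa.

P₂ ≈ 4.35 kPa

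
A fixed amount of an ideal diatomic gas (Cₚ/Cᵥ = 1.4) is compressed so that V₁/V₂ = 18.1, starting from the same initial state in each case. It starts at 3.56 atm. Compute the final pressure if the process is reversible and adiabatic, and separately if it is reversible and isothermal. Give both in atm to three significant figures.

Isothermal: P₂ = P₁(V₁/V₂) = 3.56×18.1 = 64.44 atm.
Adiabatic: P₂ = P₁(V₁/V₂)^γ = 3.56×18.1^(1.4) = 205.2 atm.

adiabatic: 205 atm; isothermal: 64.4 atm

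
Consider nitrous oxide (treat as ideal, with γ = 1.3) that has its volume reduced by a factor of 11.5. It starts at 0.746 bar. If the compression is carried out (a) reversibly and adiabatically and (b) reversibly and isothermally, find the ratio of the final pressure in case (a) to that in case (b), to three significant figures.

P_adiabatic / P_isothermal ≈ 2.08

Isothermal: P_b = P₁(V₁/V₂) = 0.746×11.5.
Adiabatic: P_a = P₁(V₁/V₂)^γ = 0.746×11.5^(1.3).
P_a/P_b = (V₁/V₂)^(γ−1) = 11.5^(0.3) = 2.081.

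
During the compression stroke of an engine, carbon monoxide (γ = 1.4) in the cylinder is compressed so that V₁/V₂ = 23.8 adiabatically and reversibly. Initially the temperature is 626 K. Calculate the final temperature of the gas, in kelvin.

Adiabatic: T₁V₁^(γ−1) = T₂V₂^(γ−1) ⇒ T₂ = T₁ (V₁/V₂)^(γ−1).
T₂ = 626 × 23.8^(0.4) = 2224 K.

T₂ ≈ 2220 K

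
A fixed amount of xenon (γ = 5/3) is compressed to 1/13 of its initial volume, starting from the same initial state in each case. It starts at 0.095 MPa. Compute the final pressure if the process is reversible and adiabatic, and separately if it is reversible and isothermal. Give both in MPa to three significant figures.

Isothermal: P₂ = P₁(V₁/V₂) = 0.095×13 = 1.235 MPa.
Adiabatic: P₂ = P₁(V₁/V₂)^γ = 0.095×13^(5/3) = 6.828 MPa.

adiabatic: 6.83 MPa; isothermal: 1.24 MPa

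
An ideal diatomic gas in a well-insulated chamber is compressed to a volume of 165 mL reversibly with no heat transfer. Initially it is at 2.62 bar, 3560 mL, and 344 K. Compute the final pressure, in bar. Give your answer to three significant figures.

Adiabatic: P₁V₁^γ = P₂V₂^γ ⇒ P₂ = P₁ (V₁/V₂)^γ.
γ = 7/5 for a diatomic ideal gas.
P₂ = 2.62 × (3560/165)^(7/5) = 193.1 bar.

P₂ ≈ 193 bar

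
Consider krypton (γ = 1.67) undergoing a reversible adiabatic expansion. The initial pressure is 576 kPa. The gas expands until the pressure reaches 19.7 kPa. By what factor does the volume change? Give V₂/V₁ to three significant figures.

From PV^γ = const, V₂/V₁ = (P₁/P₂)^(1/γ).
V₂/V₁ = (576/19.7)^(0.599) = 7.548.

V₂/V₁ ≈ 7.55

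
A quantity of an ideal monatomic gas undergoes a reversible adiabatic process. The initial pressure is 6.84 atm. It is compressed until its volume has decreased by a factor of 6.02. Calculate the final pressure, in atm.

Since PV^γ is constant along a reversible adiabat, P₂ = P₁ (V₁/V₂)^γ.
For a monatomic ideal gas γ = 5/3.
P₂ = 6.84 × 6.02^(5/3) = 136.3 atm.

P₂ ≈ 136 atm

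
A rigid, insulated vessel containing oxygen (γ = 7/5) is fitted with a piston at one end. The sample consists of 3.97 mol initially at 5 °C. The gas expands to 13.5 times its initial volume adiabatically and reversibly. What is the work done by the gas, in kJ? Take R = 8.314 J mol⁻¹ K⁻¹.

Adiabatic: T₁V₁^(γ−1) = T₂V₂^(γ−1) ⇒ T₂ = T₁ (V₁/V₂)^(γ−1).
T₁ = 5 °C = 278.1 K.
T₂ = 278.1 × (1/13.5)^(2/5) = 98.21 K.
Q = 0, so ΔU = W_on_gas = nCᵥΔT with Cᵥ = R/(γ−1) = 20.79 J/(mol·K).
ΔU = 3.97 × 20.79 × (98.21 − 278.1) = -14850 J.
Work done by the gas = −ΔU = 14850 J.

W ≈ 14.8 kJ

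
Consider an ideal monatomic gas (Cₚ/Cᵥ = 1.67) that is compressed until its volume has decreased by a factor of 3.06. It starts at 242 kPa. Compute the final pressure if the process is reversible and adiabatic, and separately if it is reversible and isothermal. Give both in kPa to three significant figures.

adiabatic: 1570 kPa; isothermal: 741 kPa

Isothermal: P₂ = P₁(V₁/V₂) = 242×3.06 = 740.5 kPa.
Adiabatic: P₂ = P₁(V₁/V₂)^γ = 242×3.06^(1.67) = 1567 kPa.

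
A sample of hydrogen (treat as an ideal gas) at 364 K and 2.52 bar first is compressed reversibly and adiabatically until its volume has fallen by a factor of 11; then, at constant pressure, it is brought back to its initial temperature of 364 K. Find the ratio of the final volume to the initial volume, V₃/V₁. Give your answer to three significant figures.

For a diatomic ideal gas γ = 7/5.
Adiabatic step: V₂/V₁ = 0.09091; T₂ = T₁·11^(2/5) = 949.9 K.
Isobaric step: V₃/V₂ = T₃/T₂ = 364/949.9.
V₃/V₁ = (V₂/V₁)(V₃/V₂) = 0.09091 × (364/949.9) = 0.03484.

V₃/V₁ ≈ 0.0348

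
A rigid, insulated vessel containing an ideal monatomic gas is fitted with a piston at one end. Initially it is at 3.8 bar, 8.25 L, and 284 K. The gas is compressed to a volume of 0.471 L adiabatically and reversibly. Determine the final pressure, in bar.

P₂ ≈ 449 bar

Adiabatic: P₁V₁^γ = P₂V₂^γ ⇒ P₂ = P₁ (V₁/V₂)^γ.
γ = 5/3 for a monatomic ideal gas.
P₂ = 3.8 × (8.25/0.471)^(5/3) = 448.9 bar.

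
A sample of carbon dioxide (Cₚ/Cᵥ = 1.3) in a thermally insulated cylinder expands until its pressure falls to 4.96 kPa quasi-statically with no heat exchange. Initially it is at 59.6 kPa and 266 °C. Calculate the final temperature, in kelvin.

T₂ ≈ 304 K

Adiabatic: T₂/T₁ = (P₂/P₁)^((γ−1)/γ).
T₁ = 266 °C = 539.1 K.
T₂ = 539.1 × (4.96/59.6)^(0.231) = 303.8 K.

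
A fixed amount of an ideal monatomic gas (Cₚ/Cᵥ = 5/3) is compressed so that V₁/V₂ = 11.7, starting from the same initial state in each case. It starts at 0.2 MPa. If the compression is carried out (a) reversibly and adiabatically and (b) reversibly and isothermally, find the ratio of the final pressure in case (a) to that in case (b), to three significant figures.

P_adiabatic / P_isothermal ≈ 5.15

Isothermal: P_b = P₁(V₁/V₂) = 0.2×11.7.
Adiabatic: P_a = P₁(V₁/V₂)^γ = 0.2×11.7^(5/3).
P_a/P_b = (V₁/V₂)^(γ−1) = 11.7^(2/3) = 5.154.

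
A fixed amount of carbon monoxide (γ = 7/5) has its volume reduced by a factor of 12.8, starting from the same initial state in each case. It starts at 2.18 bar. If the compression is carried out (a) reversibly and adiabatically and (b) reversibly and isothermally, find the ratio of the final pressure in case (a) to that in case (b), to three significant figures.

P_adiabatic / P_isothermal ≈ 2.77

Isothermal: P_b = P₁(V₁/V₂) = 2.18×12.8.
Adiabatic: P_a = P₁(V₁/V₂)^γ = 2.18×12.8^(7/5).
P_a/P_b = (V₁/V₂)^(γ−1) = 12.8^(2/5) = 2.773.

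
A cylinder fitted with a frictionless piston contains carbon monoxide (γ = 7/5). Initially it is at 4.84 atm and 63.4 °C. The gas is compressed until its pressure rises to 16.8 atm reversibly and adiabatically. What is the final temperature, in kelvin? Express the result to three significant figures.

Adiabatic: T₂/T₁ = (P₂/P₁)^((γ−1)/γ).
T₁ = 63.4 °C = 336.5 K.
T₂ = 336.5 × (16.8/4.84)^(2/7) = 480.3 K.

T₂ ≈ 480 K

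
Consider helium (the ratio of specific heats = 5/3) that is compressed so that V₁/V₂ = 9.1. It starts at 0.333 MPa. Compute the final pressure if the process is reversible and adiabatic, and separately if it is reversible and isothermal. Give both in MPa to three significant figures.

adiabatic: 13.2 MPa; isothermal: 3.03 MPa

Isothermal: P₂ = P₁(V₁/V₂) = 0.333×9.1 = 3.03 MPa.
Adiabatic: P₂ = P₁(V₁/V₂)^γ = 0.333×9.1^(5/3) = 13.21 MPa.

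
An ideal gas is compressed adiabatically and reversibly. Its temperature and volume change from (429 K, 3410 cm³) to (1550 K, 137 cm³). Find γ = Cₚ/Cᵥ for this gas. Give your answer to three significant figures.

TV^(γ−1) = const ⇒ γ − 1 = ln(T₂/T₁) / ln(V₁/V₂).
γ = 1 + ln(1550/429) / ln(3410/137) = 1.4.

γ ≈ 1.40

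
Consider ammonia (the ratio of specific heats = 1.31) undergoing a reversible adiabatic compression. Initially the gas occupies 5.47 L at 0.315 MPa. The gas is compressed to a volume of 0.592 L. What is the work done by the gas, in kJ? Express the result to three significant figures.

W ≈ -5.52 kJ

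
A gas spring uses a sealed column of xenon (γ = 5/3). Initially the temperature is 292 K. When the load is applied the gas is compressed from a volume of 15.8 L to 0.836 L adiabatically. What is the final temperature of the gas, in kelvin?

Adiabatic: T₁V₁^(γ−1) = T₂V₂^(γ−1) ⇒ T₂ = T₁ (V₁/V₂)^(γ−1).
T₂ = 292 × (15.8/0.836)^(2/3) = 2072 K.

T₂ ≈ 2070 K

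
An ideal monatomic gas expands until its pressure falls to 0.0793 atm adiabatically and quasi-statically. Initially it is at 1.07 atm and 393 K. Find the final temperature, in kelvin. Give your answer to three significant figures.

Along an adiabat T P^((1−γ)/γ) is constant, so T₂ = T₁ (P₂/P₁)^((γ−1)/γ).
For a monatomic ideal gas γ = 5/3, so (γ−1)/γ = 2/5.
T₂ = 393 × (0.0793/1.07)^(2/5) = 138.8 K.

T₂ ≈ 139 K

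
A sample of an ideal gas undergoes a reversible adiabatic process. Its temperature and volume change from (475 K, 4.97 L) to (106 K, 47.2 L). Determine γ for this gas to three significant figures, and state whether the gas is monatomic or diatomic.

γ ≈ 1.67; monatomic

TV^(γ−1) = const ⇒ γ − 1 = ln(T₂/T₁) / ln(V₁/V₂).
γ = 1 + ln(106/475) / ln(4.97/47.2) = 1.666.
γ ≈ 1.67 is close to 5/3, so the gas is monatomic.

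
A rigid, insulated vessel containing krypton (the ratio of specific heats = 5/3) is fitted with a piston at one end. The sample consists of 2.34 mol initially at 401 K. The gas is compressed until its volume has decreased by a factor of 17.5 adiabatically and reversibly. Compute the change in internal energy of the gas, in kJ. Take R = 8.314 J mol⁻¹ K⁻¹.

Adiabatic: T₁V₁^(γ−1) = T₂V₂^(γ−1) ⇒ T₂ = T₁ (V₁/V₂)^(γ−1).
T₂ = 401 × 17.5^(2/3) = 2703 K.
Q = 0, so ΔU = W_on_gas = nCᵥΔT with Cᵥ = R/(γ−1) = 12.47 J/(mol·K).
ΔU = 2.34 × 12.47 × (2703 − 401) = 67180 J.

ΔU ≈ 67.2 kJ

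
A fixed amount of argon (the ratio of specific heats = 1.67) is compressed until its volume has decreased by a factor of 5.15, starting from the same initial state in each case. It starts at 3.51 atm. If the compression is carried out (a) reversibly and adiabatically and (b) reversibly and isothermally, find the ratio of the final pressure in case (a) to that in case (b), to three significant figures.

Isothermal: P_b = P₁(V₁/V₂) = 3.51×5.15.
Adiabatic: P_a = P₁(V₁/V₂)^γ = 3.51×5.15^(1.67).
P_a/P_b = (V₁/V₂)^(γ−1) = 5.15^(0.67) = 2.999.

P_adiabatic / P_isothermal ≈ 3.00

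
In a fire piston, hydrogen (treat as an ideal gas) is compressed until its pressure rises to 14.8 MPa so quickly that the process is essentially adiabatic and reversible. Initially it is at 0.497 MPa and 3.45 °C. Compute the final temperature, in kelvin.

T₂ ≈ 729 K

Along an adiabat T P^((1−γ)/γ) is constant, so T₂ = T₁ (P₂/P₁)^((γ−1)/γ).
For a diatomic ideal gas γ = 7/5, so (γ−1)/γ = 2/7.
T₁ = 3.45 °C = 276.6 K.
T₂ = 276.6 × (14.8/0.497)^(2/7) = 729.4 K.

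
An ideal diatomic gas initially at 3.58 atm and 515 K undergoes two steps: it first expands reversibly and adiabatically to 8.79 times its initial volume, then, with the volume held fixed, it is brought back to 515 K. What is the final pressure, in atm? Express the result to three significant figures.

P₃ ≈ 0.407 atm

For a diatomic ideal gas γ = 7/5.
Adiabatic step (PV^γ = const): P₂ = 3.58×(1/8.79)^(7/5) = 0.1707 atm; T₂ = 515×(1/8.79)^(2/5) = 215.9 K.
Isochoric: P₃ = P₂(T₃/T₂) = 0.1707 × (515/215.9) = 0.4073 atm.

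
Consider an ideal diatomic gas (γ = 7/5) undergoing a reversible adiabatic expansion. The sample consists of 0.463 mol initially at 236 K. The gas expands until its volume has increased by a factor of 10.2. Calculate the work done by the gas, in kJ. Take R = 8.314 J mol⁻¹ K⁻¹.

Adiabatic: T₁V₁^(γ−1) = T₂V₂^(γ−1) ⇒ T₂ = T₁ (V₁/V₂)^(γ−1).
T₂ = 236 × (1/10.2)^(2/5) = 93.21 K.
Q = 0, so ΔU = W_on_gas = nCᵥΔT with Cᵥ = R/(γ−1) = 20.79 J/(mol·K).
ΔU = 0.463 × 20.79 × (93.21 − 236) = -1374 J.
Work done by the gas = −ΔU = 1374 J.

W ≈ 1.37 kJ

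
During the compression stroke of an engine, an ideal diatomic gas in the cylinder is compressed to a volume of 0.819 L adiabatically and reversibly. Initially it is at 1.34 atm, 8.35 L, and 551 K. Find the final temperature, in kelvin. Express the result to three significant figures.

Adiabatic: T₁V₁^(γ−1) = T₂V₂^(γ−1) ⇒ T₂ = T₁ (V₁/V₂)^(γ−1).
γ = 7/5 for a diatomic ideal gas.
T₂ = 551 × (8.35/0.819)^(2/5) = 1395 K.

T₂ ≈ 1390 K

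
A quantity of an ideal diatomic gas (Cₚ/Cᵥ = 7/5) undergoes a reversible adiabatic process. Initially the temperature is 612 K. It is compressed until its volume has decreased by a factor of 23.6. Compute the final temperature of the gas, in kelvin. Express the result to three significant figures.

For a reversible adiabat TV^(γ−1) is constant, so T₂ = T₁ (V₁/V₂)^(γ−1).
T₂ = 612 × 23.6^(2/5) = 2167 K.

T₂ ≈ 2170 K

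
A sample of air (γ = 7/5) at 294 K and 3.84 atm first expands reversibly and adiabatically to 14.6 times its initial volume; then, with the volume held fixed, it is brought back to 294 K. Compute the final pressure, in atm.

P₃ ≈ 0.263 atm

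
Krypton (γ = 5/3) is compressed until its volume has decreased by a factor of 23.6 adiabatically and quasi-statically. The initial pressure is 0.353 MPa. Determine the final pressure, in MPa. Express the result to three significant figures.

P₂ ≈ 68.5 MPa

Since PV^γ is constant along a reversible adiabat, P₂ = P₁ (V₁/V₂)^γ.
P₂ = 0.353 × 23.6^(5/3) = 68.54 MPa.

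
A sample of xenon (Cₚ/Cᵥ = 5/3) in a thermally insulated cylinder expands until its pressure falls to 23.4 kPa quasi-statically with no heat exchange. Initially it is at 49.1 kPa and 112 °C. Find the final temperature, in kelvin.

T₂ ≈ 286 K

Along an adiabat T P^((1−γ)/γ) is constant, so T₂ = T₁ (P₂/P₁)^((γ−1)/γ).
T₁ = 112 °C = 385.1 K.
T₂ = 385.1 × (23.4/49.1)^(2/5) = 286.3 K.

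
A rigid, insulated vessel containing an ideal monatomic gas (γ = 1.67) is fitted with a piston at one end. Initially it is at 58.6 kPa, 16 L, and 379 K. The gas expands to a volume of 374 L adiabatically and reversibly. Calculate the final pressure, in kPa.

P₂ ≈ 0.303 kPa

Adiabatic: P₁V₁^γ = P₂V₂^γ ⇒ P₂ = P₁ (V₁/V₂)^γ.
P₂ = 58.6 × (16/374)^(1.67) = 0.3034 kPa.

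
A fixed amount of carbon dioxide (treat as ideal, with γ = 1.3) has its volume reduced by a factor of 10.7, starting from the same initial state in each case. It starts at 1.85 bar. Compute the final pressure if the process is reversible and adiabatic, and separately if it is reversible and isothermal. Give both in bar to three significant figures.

adiabatic: 40.3 bar; isothermal: 19.8 bar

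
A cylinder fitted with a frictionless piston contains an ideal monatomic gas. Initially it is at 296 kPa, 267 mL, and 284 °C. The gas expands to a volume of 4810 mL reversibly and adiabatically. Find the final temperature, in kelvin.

T₂ ≈ 81.1 K

Adiabatic: T₁V₁^(γ−1) = T₂V₂^(γ−1) ⇒ T₂ = T₁ (V₁/V₂)^(γ−1).
γ = 5/3 for a monatomic ideal gas.
T₁ = 284 °C = 557.1 K.
T₂ = 557.1 × (267/4810)^(2/3) = 81.07 K.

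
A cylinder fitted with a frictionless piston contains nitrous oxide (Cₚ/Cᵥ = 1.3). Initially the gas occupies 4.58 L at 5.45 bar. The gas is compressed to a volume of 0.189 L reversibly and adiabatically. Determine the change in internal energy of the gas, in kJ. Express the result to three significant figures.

ΔU ≈ 13.3 kJ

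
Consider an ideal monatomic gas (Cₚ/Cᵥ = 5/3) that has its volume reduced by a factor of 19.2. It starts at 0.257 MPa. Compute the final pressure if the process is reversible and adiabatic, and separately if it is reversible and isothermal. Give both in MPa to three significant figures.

adiabatic: 35.4 MPa; isothermal: 4.93 MPa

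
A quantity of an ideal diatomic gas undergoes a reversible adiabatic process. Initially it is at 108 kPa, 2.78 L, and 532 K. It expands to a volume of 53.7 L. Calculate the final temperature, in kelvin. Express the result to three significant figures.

T₂ ≈ 163 K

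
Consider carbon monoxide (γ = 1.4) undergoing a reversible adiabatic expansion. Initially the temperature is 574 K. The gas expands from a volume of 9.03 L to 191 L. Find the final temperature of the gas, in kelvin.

T₂ ≈ 169 K

Adiabatic: T₁V₁^(γ−1) = T₂V₂^(γ−1) ⇒ T₂ = T₁ (V₁/V₂)^(γ−1).
T₂ = 574 × (9.03/191)^(0.4) = 169.3 K.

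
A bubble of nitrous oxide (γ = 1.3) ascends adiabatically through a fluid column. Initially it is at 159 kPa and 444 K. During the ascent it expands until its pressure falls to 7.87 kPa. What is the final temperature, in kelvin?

Adiabatic: T₂/T₁ = (P₂/P₁)^((γ−1)/γ).
T₂ = 444 × (7.87/159)^(0.231) = 221.9 K.

T₂ ≈ 222 K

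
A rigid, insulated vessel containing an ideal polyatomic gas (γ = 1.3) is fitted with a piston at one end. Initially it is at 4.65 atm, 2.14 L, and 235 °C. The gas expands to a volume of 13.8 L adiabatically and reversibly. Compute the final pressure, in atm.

Since PV^γ is constant along a reversible adiabat, P₂ = P₁ (V₁/V₂)^γ.
P₂ = 4.65 × (2.14/13.8)^(1.3) = 0.4122 atm.

P₂ ≈ 0.412 atm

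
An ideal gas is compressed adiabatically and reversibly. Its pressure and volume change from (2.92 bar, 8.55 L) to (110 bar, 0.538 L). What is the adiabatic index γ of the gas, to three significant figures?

γ ≈ 1.31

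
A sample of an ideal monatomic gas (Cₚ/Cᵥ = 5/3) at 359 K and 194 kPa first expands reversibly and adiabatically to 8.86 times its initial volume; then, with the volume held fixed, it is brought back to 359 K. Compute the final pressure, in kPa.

P₃ ≈ 21.9 kPa

Adiabatic step (PV^γ = const): P₂ = 194×(1/8.86)^(5/3) = 5.114 kPa; T₂ = 359×(1/8.86)^(2/3) = 83.84 K.
Isochoric: P₃ = P₂(T₃/T₂) = 5.114 × (359/83.84) = 21.9 kPa.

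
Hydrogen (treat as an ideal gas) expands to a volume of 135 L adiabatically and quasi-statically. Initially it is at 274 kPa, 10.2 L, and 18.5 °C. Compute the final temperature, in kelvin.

T₂ ≈ 104 K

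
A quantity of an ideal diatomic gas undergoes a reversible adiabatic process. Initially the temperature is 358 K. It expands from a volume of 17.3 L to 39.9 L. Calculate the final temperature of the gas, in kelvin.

Adiabatic: T₁V₁^(γ−1) = T₂V₂^(γ−1) ⇒ T₂ = T₁ (V₁/V₂)^(γ−1).
For a diatomic ideal gas γ = 7/5, so γ−1 = 2/5.
T₂ = 358 × (17.3/39.9)^(2/5) = 256.3 K.

T₂ ≈ 256 K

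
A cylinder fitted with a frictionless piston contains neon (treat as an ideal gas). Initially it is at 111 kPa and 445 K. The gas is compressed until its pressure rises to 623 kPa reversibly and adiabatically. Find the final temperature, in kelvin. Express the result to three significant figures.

T₂ ≈ 887 K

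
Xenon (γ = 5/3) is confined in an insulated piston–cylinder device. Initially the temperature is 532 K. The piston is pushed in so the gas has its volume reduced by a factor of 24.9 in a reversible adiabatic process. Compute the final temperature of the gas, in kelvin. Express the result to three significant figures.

T₂ ≈ 4540 K

Adiabatic: T₁V₁^(γ−1) = T₂V₂^(γ−1) ⇒ T₂ = T₁ (V₁/V₂)^(γ−1).
T₂ = 532 × 24.9^(2/3) = 4536 K.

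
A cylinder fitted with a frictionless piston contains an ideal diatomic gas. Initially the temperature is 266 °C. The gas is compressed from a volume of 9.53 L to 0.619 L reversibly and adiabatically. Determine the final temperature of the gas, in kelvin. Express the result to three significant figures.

T₂ ≈ 1610 K

Adiabatic: T₁V₁^(γ−1) = T₂V₂^(γ−1) ⇒ T₂ = T₁ (V₁/V₂)^(γ−1).
For a diatomic ideal gas γ = 7/5, so γ−1 = 2/5.
T₁ = 266 °C = 539.1 K.
T₂ = 539.1 × (9.53/0.619)^(2/5) = 1609 K.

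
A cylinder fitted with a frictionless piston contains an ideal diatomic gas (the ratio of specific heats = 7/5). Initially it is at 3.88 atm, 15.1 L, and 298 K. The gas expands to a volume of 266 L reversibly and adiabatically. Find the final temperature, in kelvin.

T₂ ≈ 94.6 K

For a reversible adiabat TV^(γ−1) is constant, so T₂ = T₁ (V₁/V₂)^(γ−1).
T₂ = 298 × (15.1/266)^(2/5) = 94.59 K.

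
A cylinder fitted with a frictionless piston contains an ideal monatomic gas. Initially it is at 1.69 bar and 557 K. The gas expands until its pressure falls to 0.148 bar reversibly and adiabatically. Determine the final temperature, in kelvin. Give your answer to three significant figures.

T₂ ≈ 210 K

Along an adiabat T P^((1−γ)/γ) is constant, so T₂ = T₁ (P₂/P₁)^((γ−1)/γ).
For a monatomic ideal gas γ = 5/3, so (γ−1)/γ = 2/5.
T₂ = 557 × (0.148/1.69)^(2/5) = 210.3 K.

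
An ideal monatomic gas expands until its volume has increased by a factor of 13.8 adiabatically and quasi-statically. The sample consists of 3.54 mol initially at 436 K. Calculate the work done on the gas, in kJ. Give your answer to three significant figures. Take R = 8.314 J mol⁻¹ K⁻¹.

W ≈ -15.9 kJ

Adiabatic: T₁V₁^(γ−1) = T₂V₂^(γ−1) ⇒ T₂ = T₁ (V₁/V₂)^(γ−1).
γ = 5/3 for a monatomic ideal gas, so γ−1 = 2/3.
T₂ = 436 × (1/13.8)^(2/3) = 75.78 K.
Q = 0, so ΔU = W_on_gas = nCᵥΔT with Cᵥ = R/(γ−1) = 12.47 J/(mol·K).
ΔU = 3.54 × 12.47 × (75.78 − 436) = -15900 J.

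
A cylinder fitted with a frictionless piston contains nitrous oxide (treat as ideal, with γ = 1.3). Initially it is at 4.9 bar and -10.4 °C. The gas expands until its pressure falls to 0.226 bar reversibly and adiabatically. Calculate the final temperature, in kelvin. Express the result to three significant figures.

Adiabatic: T₂/T₁ = (P₂/P₁)^((γ−1)/γ).
T₁ = -10.4 °C = 262.8 K.
T₂ = 262.8 × (0.226/4.9)^(0.231) = 129.2 K.

T₂ ≈ 129 K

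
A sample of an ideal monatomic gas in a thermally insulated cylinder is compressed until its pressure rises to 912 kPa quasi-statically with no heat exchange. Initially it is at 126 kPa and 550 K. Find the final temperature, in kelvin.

Adiabatic: T₂/T₁ = (P₂/P₁)^((γ−1)/γ).
For a monatomic ideal gas γ = 5/3, so (γ−1)/γ = 2/5.
T₂ = 550 × (912/126)^(2/5) = 1214 K.

T₂ ≈ 1210 K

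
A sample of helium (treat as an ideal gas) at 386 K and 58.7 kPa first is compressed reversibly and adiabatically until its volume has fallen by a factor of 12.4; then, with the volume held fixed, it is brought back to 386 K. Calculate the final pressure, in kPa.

For a monatomic ideal gas γ = 5/3.
Adiabatic step (PV^γ = const): P₂ = 58.7×12.4^(5/3) = 3899 kPa; T₂ = 386×12.4^(2/3) = 2068 K.
Isochoric: P₃ = P₂(T₃/T₂) = 3899 × (386/2068) = 727.9 kPa.

P₃ ≈ 728 kPa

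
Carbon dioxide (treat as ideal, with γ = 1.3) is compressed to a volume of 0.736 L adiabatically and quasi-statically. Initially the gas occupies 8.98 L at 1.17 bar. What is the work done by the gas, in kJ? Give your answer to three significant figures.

W ≈ -3.92 kJ

P₂ = P₁(V₁/V₂)^γ = 1.17×(8.98/0.736)^(1.3) = 30.23 bar.
For a reversible adiabat, W_by_gas = (P₁V₁ − P₂V₂)/(γ−1).
W_by = (117000×0.00898 − 3.023×10^6×0.000736) / (0.3) = -3915 J.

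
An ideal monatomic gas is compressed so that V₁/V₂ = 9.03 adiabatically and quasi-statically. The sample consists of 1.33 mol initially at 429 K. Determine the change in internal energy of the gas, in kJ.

For a reversible adiabat TV^(γ−1) is constant, so T₂ = T₁ (V₁/V₂)^(γ−1).
γ = 5/3 for a monatomic ideal gas, so γ−1 = 2/3.
T₂ = 429 × 9.03^(2/3) = 1860 K.
Q = 0, so ΔU = W_on_gas = nCᵥΔT with Cᵥ = R/(γ−1) = 12.47 J/(mol·K).
ΔU = 1.33 × 12.47 × (1860 − 429) = 23740 J.

ΔU ≈ 23.7 kJ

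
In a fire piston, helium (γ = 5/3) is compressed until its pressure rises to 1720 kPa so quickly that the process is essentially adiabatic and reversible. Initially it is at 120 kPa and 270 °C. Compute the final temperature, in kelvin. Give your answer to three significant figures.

Along an adiabat T P^((1−γ)/γ) is constant, so T₂ = T₁ (P₂/P₁)^((γ−1)/γ).
T₁ = 270 °C = 543.1 K.
T₂ = 543.1 × (1720/120)^(2/5) = 1576 K.

T₂ ≈ 1580 K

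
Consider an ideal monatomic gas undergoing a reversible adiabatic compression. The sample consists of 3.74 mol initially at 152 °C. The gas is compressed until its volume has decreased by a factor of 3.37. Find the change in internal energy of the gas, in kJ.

ΔU ≈ 24.7 kJ

Adiabatic: T₁V₁^(γ−1) = T₂V₂^(γ−1) ⇒ T₂ = T₁ (V₁/V₂)^(γ−1).
γ = 5/3 for a monatomic ideal gas, so γ−1 = 2/3.
T₁ = 152 °C = 425.1 K.
T₂ = 425.1 × 3.37^(2/3) = 955.6 K.
Q = 0, so ΔU = W_on_gas = nCᵥΔT with Cᵥ = R/(γ−1) = 12.47 J/(mol·K).
ΔU = 3.74 × 12.47 × (955.6 − 425.1) = 24740 J.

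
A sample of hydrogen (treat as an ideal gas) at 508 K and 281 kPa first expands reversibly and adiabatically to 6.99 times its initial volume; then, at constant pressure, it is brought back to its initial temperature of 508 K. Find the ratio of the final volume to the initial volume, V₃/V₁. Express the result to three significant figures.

For a diatomic ideal gas γ = 7/5.
Adiabatic step: V₂/V₁ = 6.99; T₂ = T₁·(1/6.99)^(2/5) = 233.4 K.
Isobaric step: V₃/V₂ = T₃/T₂ = 508/233.4.
V₃/V₁ = (V₂/V₁)(V₃/V₂) = 6.99 × (508/233.4) = 15.21.

V₃/V₁ ≈ 15.2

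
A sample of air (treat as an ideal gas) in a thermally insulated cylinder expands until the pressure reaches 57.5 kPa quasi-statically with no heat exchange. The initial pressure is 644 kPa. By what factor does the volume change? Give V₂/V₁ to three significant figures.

From PV^γ = const, V₂/V₁ = (P₁/P₂)^(1/γ).
For a diatomic ideal gas γ = 7/5.
V₂/V₁ = (644/57.5)^(5/7) = 5.616.

V₂/V₁ ≈ 5.62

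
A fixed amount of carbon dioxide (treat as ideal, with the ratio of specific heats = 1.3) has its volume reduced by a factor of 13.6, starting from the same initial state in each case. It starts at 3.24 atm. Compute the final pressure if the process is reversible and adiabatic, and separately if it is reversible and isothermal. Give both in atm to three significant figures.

Isothermal: P₂ = P₁(V₁/V₂) = 3.24×13.6 = 44.06 atm.
Adiabatic: P₂ = P₁(V₁/V₂)^γ = 3.24×13.6^(1.3) = 96.42 atm.

adiabatic: 96.4 atm; isothermal: 44.1 atm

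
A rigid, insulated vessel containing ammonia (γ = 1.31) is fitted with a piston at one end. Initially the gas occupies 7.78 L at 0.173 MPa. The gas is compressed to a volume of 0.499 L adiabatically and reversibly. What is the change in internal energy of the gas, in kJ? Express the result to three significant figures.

ΔU ≈ 5.83 kJ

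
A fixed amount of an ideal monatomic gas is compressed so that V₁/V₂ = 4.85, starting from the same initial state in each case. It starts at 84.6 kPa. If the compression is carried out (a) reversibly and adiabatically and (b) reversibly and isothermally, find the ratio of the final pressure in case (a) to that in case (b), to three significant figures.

For a monatomic ideal gas γ = 5/3.
Isothermal: P_b = P₁(V₁/V₂) = 84.6×4.85.
Adiabatic: P_a = P₁(V₁/V₂)^γ = 84.6×4.85^(5/3).
P_a/P_b = (V₁/V₂)^(γ−1) = 4.85^(2/3) = 2.865.

P_adiabatic / P_isothermal ≈ 2.87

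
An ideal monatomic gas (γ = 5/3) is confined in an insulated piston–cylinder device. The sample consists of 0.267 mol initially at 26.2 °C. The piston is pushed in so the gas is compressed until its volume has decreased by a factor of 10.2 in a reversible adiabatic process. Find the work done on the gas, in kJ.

W ≈ 3.69 kJ

For a reversible adiabat TV^(γ−1) is constant, so T₂ = T₁ (V₁/V₂)^(γ−1).
T₁ = 26.2 °C = 299.3 K.
T₂ = 299.3 × 10.2^(2/3) = 1408 K.
Q = 0, so ΔU = W_on_gas = nCᵥΔT with Cᵥ = R/(γ−1) = 12.47 J/(mol·K).
ΔU = 0.267 × 12.47 × (1408 − 299.3) = 3691 J.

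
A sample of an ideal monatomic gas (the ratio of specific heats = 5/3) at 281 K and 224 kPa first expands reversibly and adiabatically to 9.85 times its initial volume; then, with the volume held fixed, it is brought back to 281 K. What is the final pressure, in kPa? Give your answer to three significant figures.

P₃ ≈ 22.7 kPa

Adiabatic step (PV^γ = const): P₂ = 224×(1/9.85)^(5/3) = 4.949 kPa; T₂ = 281×(1/9.85)^(2/3) = 61.15 K.
Isochoric: P₃ = P₂(T₃/T₂) = 4.949 × (281/61.15) = 22.74 kPa.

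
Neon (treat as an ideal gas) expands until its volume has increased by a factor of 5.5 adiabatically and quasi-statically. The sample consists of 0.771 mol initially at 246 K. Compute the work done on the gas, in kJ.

W ≈ -1.61 kJ

For a reversible adiabat TV^(γ−1) is constant, so T₂ = T₁ (V₁/V₂)^(γ−1).
γ = 5/3 for a monatomic ideal gas, so γ−1 = 2/3.
T₂ = 246 × (1/5.5)^(2/3) = 78.95 K.
Q = 0, so ΔU = W_on_gas = nCᵥΔT with Cᵥ = R/(γ−1) = 12.47 J/(mol·K).
ΔU = 0.771 × 12.47 × (78.95 − 246) = -1606 J.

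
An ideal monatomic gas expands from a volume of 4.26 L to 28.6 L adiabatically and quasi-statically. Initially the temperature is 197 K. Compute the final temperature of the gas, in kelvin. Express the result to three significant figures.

Adiabatic: T₁V₁^(γ−1) = T₂V₂^(γ−1) ⇒ T₂ = T₁ (V₁/V₂)^(γ−1).
For a monatomic ideal gas γ = 5/3, so γ−1 = 2/3.
T₂ = 197 × (4.26/28.6)^(2/3) = 55.36 K.

T₂ ≈ 55.4 K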